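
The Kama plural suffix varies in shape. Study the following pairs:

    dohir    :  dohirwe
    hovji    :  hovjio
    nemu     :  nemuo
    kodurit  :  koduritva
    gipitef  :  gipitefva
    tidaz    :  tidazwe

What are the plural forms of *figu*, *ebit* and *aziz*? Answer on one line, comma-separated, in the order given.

figuo, ebitva, azizwe

The alternation tracks the final sound of the stem — -va when the stem ends in a voiceless consonant (*kodurit*, *gipitef*); -we when the stem ends in a voiced consonant (*dohir*, *tidaz*); -o when the stem ends in a vowel (*hovji*, *nemu*).
Since the final sound of *figu* is /u/ (a vowel), it takes -o, giving *figuo*.
*ebit* — final sound /t/ (a voiceless consonant) → -va → *ebitva*.
Since the final sound of *aziz* is /z/ (a voiced consonant), it takes -we, giving *azizwe*.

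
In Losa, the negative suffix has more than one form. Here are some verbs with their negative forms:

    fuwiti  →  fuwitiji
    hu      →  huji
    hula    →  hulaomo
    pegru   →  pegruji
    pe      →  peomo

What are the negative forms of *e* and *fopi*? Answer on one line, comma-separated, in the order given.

The alternation tracks the last vowel of the stem — -ji when the last vowel of the stem is a high vowel (*fuwiti*, *hu*, *pegru*); -omo when the last vowel of the stem is a non-high vowel (*hula*, *pe*).
*e* — last vowel /e/ (a non-high vowel) → -omo → *eomo*.
Since the last vowel of *fopi* is /i/ (a high vowel), it takes -ji, giving *fopiji*.

eomo, fopiji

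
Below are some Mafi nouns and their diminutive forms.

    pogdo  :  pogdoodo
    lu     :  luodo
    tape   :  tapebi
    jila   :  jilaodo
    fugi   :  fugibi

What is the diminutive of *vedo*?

vedoodo

Looking at the last vowel of each stem: -bi when the last vowel of the stem is a front vowel (*tape*, *fugi*); -odo when the last vowel of the stem is a back vowel (*pogdo*, *lu*, *jila*).
*vedo* — last vowel /o/ (a back vowel) → -odo → *vedoodo*.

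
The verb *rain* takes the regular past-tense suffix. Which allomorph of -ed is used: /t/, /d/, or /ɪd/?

/d/

The stem *rain* ends in a voiced sound other than /d/.
The -ed suffix is realized as /ɪd/ after /t, d/; as /t/ after other voiceless consonants; and as /d/ after other voiced sounds.
So -ed on *rain* is pronounced /d/.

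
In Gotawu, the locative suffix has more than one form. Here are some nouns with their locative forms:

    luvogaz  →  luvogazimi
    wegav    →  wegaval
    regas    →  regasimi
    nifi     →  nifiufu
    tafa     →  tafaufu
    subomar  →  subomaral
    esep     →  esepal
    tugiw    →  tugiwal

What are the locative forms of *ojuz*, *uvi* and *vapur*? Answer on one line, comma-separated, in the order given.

ojuzimi, uviufu, vapural

The pattern is sibilance of the final sound: -imi when the stem ends in a sibilant (*luvogaz*, *regas*); -al when the stem ends in a non-sibilant consonant (*wegav*, *subomar*, *esep*, *tugiw*); -ufu when the stem ends in a vowel (*nifi*, *tafa*).
*ojuz*: final sound = /z/, a sibilant → -imi → *ojuzimi*.
*uvi*: final sound = /i/, a vowel → -ufu → *uviufu*.
The final sound of *vapur* is /r/, which is a non-sibilant consonant, so the suffix is -al, giving *vapural*.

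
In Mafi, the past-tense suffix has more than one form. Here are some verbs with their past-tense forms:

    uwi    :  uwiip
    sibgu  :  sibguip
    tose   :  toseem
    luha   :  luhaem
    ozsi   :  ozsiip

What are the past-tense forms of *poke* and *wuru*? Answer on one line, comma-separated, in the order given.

The pattern is height harmony: -ip when the last vowel of the stem is a high vowel (*uwi*, *sibgu*, *ozsi*); -em when the last vowel of the stem is a non-high vowel (*tose*, *luha*).
*poke*: last vowel = /e/, a non-high vowel → -em → *pokeem*.
*wuru*: last vowel = /u/, a high vowel → -ip → *wuruip*.

pokeem, wuruip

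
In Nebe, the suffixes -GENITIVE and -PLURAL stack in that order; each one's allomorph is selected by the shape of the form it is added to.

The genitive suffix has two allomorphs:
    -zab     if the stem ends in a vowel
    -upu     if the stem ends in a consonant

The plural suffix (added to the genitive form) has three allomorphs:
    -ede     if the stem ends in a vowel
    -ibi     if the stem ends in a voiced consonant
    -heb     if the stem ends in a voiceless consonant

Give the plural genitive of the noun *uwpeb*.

Since the final sound of *uwpeb* is /b/ (a consonant), it takes -upu, giving *uwpebupu*.
The genitive form *uwpebupu*: final sound = /u/, a vowel → -ede → *uwpebupuede*.

uwpebupuede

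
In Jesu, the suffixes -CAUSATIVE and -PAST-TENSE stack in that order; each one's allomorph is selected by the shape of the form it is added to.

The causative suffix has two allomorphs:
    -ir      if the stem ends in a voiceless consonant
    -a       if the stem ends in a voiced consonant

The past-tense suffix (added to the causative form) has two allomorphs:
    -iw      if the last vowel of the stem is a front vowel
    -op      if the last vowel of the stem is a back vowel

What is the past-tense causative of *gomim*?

gomimaop

The final consonant of *gomim* is /m/, which is voiced, so the causative suffix is -a, giving *gomima*.
The last vowel of the causative form *gomima* is /a/, which is a back vowel, so the past-tense suffix is -op, giving *gomimaop*.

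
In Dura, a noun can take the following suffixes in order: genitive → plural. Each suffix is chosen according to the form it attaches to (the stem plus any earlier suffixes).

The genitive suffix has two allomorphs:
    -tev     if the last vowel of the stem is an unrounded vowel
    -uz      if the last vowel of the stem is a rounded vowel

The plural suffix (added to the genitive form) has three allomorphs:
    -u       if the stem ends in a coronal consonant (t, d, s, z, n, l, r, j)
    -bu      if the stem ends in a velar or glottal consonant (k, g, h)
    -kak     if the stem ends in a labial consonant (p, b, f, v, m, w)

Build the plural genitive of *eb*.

ebtevkak

Since the last vowel of *eb* is /e/ (an unrounded vowel), it takes -tev, giving *ebtev*.
The genitive form *ebtev* — final consonant /v/ (labial) → -kak → *ebtevkak*.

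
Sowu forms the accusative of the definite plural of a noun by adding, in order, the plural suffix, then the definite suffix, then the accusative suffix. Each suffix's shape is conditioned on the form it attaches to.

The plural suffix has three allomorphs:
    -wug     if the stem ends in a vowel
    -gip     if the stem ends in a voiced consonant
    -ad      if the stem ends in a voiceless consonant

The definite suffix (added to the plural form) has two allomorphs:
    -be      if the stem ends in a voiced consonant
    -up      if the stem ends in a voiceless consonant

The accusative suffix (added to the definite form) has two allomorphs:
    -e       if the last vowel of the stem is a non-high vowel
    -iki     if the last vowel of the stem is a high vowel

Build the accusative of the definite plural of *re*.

rewugbee

*re* — final sound /e/ (a vowel) → -wug → *rewug*.
The final consonant of the plural form *rewug* is /g/, which is voiced, so the definite suffix is -be, giving *rewugbe*.
The definite form *rewugbe*: last vowel = /e/, a non-high vowel → -e → *rewugbee*.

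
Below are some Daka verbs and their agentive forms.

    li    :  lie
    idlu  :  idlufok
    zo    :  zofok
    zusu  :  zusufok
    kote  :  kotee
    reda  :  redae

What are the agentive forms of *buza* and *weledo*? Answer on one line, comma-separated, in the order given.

buzae, weledofok

The suffix is conditioned by the last vowel: -fok when the last vowel of the stem is a rounded vowel (*idlu*, *zo*, *zusu*); -e when the last vowel of the stem is an unrounded vowel (*li*, *kote*, *reda*).
*buza*: last vowel = /a/, an unrounded vowel → -e → *buzae*.
*weledo*: last vowel = /o/, a rounded vowel → -fok → *weledofok*.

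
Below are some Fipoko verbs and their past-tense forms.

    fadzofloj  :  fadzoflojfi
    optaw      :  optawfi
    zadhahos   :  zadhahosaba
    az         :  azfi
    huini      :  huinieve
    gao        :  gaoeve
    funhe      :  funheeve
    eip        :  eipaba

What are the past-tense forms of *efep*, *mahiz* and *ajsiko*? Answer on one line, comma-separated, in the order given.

The suffix is conditioned by the final sound: -aba when the stem ends in a voiceless consonant (*zadhahos*, *eip*); -fi when the stem ends in a voiced consonant (*fadzofloj*, *optaw*, *az*); -eve when the stem ends in a vowel (*huini*, *gao*, *funhe*).
The final sound of *efep* is /p/, which is a voiceless consonant, so the suffix is -aba, giving *efepaba*.
Since the final sound of *mahiz* is /z/ (a voiced consonant), it takes -fi, giving *mahizfi*.
The final sound of *ajsiko* is /o/, which is a vowel, so the suffix is -eve, giving *ajsikoeve*.

efepaba, mahizfi, ajsikoeve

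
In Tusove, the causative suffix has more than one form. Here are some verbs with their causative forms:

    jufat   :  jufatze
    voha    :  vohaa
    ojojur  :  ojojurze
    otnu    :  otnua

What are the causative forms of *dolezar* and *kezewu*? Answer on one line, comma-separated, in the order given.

dolezarze, kezewua

The suffix is conditioned by the final sound: -ze when the stem ends in a consonant (*jufat*, *ojojur*); -a when the stem ends in a vowel (*voha*, *otnu*).
Since the final sound of *dolezar* is /r/ (a consonant), it takes -ze, giving *dolezarze*.
The final sound of *kezewu* is /u/, which is a vowel, so the suffix is -a, giving *kezewua*.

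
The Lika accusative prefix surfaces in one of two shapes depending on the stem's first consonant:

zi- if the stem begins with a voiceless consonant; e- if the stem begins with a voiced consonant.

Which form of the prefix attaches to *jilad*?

*jilad*: first consonant = /j/, voiced → e-.

e-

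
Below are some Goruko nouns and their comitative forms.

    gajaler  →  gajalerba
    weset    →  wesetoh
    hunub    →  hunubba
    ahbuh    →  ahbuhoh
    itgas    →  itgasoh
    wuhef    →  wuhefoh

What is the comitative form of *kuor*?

kuorba

The pattern is voicing of the final consonant: -oh when the stem ends in a voiceless consonant (*weset*, *ahbuh*, *itgas*, *wuhef*); -ba when the stem ends in a voiced consonant (*gajaler*, *hunub*).
*kuor*: final consonant = /r/, voiced → -ba → *kuorba*.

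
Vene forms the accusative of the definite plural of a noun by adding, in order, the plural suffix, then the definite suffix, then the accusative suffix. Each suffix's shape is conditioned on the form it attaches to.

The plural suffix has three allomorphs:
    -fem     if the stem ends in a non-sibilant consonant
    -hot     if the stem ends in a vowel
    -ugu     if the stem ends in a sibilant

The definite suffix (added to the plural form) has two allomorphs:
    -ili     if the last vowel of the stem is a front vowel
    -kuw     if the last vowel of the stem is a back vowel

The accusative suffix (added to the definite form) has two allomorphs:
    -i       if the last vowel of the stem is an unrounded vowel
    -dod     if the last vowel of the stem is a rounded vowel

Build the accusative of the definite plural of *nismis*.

*nismis*: final sound = /s/, a sibilant → -ugu → *nismisugu*.
The plural form *nismisugu*: last vowel = /u/, a back vowel → -kuw → *nismisugukuw*.
The definite form *nismisugukuw* — last vowel /u/ (a rounded vowel) → -dod → *nismisugukuwdod*.

nismisugukuwdod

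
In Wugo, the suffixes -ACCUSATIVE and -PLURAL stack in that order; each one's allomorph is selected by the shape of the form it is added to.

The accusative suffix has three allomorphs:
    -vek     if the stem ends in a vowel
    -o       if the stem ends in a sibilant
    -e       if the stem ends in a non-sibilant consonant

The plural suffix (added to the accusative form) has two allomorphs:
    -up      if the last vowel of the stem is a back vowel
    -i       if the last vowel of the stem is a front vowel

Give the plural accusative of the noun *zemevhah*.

zemevhahei

*zemevhah* — final sound /h/ (a non-sibilant consonant) → -e → *zemevhahe*.
The accusative form *zemevhahe* — last vowel /e/ (a front vowel) → -i → *zemevhahei*.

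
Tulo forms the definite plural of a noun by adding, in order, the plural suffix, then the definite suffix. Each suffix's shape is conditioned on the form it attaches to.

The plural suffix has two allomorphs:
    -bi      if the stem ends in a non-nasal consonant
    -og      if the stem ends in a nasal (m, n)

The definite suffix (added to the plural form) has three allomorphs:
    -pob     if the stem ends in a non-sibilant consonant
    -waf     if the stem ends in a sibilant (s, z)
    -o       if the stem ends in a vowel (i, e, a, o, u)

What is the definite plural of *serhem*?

serhemogpob

*serhem*: final consonant = /m/, a nasal → -og → *serhemog*.
The plural form *serhemog* — final sound /g/ (a non-sibilant consonant) → -pob → *serhemogpob*.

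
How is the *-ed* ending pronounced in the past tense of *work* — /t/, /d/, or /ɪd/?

/t/

The stem *work* ends in a voiceless consonant other than /t/.
The -ed suffix is realized as /ɪd/ after /t, d/; as /t/ after other voiceless consonants; and as /d/ after other voiced sounds.
So -ed on *work* is pronounced /t/.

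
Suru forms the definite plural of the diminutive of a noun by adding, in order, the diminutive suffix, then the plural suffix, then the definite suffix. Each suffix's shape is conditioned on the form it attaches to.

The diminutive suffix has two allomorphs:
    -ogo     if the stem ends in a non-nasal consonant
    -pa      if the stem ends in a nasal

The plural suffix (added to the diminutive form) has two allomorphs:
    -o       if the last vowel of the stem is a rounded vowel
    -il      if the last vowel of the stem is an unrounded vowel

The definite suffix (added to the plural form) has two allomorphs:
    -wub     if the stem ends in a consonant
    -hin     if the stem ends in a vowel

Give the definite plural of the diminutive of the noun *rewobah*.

rewobahogoohin

*rewobah* — final consonant /h/ (non-nasal) → -ogo → *rewobahogo*.
The last vowel of the diminutive form *rewobahogo* is /o/, which is a rounded vowel, so the plural suffix is -o, giving *rewobahogoo*.
Since the final sound of the plural form *rewobahogoo* is /o/ (a vowel), it takes -hin, giving *rewobahogoohin*.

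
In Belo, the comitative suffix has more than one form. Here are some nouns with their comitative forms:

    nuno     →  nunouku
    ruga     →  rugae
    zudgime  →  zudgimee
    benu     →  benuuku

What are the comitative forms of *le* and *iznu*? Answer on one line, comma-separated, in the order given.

Looking at the last vowel of each stem: -uku when the last vowel of the stem is a rounded vowel (*nuno*, *benu*); -e when the last vowel of the stem is an unrounded vowel (*ruga*, *zudgime*).
Since the last vowel of *le* is /e/ (an unrounded vowel), it takes -e, giving *lee*.
*iznu*: last vowel = /u/, a rounded vowel → -uku → *iznuuku*.

lee, iznuuku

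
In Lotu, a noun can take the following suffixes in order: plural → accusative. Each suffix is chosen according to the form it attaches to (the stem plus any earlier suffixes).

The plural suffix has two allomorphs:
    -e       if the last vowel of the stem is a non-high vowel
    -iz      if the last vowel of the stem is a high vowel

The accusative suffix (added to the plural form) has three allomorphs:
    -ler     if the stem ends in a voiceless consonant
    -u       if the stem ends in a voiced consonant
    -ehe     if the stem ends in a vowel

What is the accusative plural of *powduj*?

powdujizu

Since the last vowel of *powduj* is /u/ (a high vowel), it takes -iz, giving *powdujiz*.
The plural form *powdujiz* — final sound /z/ (a voiced consonant) → -u → *powdujizu*.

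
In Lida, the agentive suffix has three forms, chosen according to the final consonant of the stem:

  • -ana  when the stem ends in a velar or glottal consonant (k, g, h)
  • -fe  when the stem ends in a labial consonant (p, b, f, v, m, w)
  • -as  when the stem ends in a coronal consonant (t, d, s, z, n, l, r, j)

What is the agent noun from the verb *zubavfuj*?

zubavfujas

The final consonant of *zubavfuj* is /j/, which is coronal, so the suffix is -as, giving *zubavfujas*.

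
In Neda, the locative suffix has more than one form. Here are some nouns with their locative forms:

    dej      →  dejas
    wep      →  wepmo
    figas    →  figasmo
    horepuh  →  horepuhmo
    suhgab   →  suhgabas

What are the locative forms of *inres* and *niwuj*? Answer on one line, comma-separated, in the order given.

inresmo, niwujas

The alternation tracks the final consonant of the stem — -mo when the stem ends in a voiceless consonant (*wep*, *figas*, *horepuh*); -as when the stem ends in a voiced consonant (*dej*, *suhgab*).
*inres*: final consonant = /s/, voiceless → -mo → *inresmo*.
The final consonant of *niwuj* is /j/, which is voiced, so the suffix is -as, giving *niwujas*.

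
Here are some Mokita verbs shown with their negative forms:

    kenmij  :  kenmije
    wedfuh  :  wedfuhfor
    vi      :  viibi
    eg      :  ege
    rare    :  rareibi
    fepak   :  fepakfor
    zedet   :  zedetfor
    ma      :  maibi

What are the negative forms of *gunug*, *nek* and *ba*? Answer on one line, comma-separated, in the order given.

The pattern is voicing of the final sound: -for when the stem ends in a voiceless consonant (*wedfuh*, *fepak*, *zedet*); -e when the stem ends in a voiced consonant (*kenmij*, *eg*); -ibi when the stem ends in a vowel (*vi*, *rare*, *ma*).
The final sound of *gunug* is /g/, which is a voiced consonant, so the suffix is -e, giving *gunuge*.
Since the final sound of *nek* is /k/ (a voiceless consonant), it takes -for, giving *nekfor*.
The final sound of *ba* is /a/, which is a vowel, so the suffix is -ibi, giving *baibi*.

gunuge, nekfor, baibi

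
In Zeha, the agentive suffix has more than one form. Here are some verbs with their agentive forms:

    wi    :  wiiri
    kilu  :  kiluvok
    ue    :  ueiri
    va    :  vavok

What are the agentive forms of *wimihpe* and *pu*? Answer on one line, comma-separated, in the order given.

wimihpeiri, puvok

The suffix is conditioned by the last vowel: -iri when the last vowel of the stem is a front vowel (*wi*, *ue*); -vok when the last vowel of the stem is a back vowel (*kilu*, *va*).
*wimihpe*: last vowel = /e/, a front vowel → -iri → *wimihpeiri*.
Since the last vowel of *pu* is /u/ (a back vowel), it takes -vok, giving *puvok*.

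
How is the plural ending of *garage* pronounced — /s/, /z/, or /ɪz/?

/ɪz/

The stem *garage* ends in a sibilant (/s, z, ʃ, ʒ, tʃ, dʒ/).
The plural suffix surfaces as /ɪz/ after sibilants, /s/ after other voiceless consonants, and /z/ after other voiced sounds.
So the plural -s on *garage* is pronounced /ɪz/.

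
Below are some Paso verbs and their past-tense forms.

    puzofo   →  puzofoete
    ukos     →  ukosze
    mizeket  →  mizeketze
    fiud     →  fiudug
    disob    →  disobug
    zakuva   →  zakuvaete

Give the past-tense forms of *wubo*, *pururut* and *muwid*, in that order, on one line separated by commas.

Looking at the final sound of each stem: -ze when the stem ends in a voiceless consonant (*ukos*, *mizeket*); -ug when the stem ends in a voiced consonant (*fiud*, *disob*); -ete when the stem ends in a vowel (*puzofo*, *zakuva*).
*wubo*: final sound = /o/, a vowel → -ete → *wuboete*.
The final sound of *pururut* is /t/, which is a voiceless consonant, so the suffix is -ze, giving *pururutze*.
*muwid*: final sound = /d/, a voiced consonant → -ug → *muwidug*.

wuboete, pururutze, muwidug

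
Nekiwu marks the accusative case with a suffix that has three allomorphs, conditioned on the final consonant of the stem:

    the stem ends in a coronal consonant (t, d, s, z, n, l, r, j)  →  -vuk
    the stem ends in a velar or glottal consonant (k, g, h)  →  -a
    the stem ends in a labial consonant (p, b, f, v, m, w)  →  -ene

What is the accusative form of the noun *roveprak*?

rovepraka

*roveprak* — final consonant /k/ (velar/glottal) → -a → *rovepraka*.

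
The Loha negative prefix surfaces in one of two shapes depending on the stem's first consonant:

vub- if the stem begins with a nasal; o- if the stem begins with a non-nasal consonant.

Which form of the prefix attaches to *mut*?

vub-

*mut*: first consonant = /m/, a nasal → vub-.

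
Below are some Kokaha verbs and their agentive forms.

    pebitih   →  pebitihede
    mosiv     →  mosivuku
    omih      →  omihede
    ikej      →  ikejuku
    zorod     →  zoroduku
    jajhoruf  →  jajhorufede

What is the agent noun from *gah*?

gahede

The suffix is conditioned by the final consonant: -ede when the stem ends in a voiceless consonant (*pebitih*, *omih*, *jajhoruf*); -uku when the stem ends in a voiced consonant (*mosiv*, *ikej*, *zorod*).
The final consonant of *gah* is /h/, which is voiceless, so the suffix is -ede, giving *gahede*.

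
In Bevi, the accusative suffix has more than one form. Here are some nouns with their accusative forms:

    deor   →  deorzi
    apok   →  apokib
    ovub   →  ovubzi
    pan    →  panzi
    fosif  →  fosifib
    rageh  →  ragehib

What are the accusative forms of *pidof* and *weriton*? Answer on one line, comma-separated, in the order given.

pidofib, weritonzi

The alternation tracks the final consonant of the stem — -ib when the stem ends in a voiceless consonant (*apok*, *fosif*, *rageh*); -zi when the stem ends in a voiced consonant (*deor*, *ovub*, *pan*).
The final consonant of *pidof* is /f/, which is voiceless, so the suffix is -ib, giving *pidofib*.
*weriton* — final consonant /n/ (voiced) → -zi → *weritonzi*.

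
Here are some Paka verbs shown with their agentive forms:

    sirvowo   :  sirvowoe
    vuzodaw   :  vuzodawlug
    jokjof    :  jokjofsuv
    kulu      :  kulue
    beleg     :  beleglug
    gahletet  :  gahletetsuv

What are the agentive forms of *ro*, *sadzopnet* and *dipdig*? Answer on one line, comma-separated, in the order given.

Looking at the final sound of each stem: -suv when the stem ends in a voiceless consonant (*jokjof*, *gahletet*); -lug when the stem ends in a voiced consonant (*vuzodaw*, *beleg*); -e when the stem ends in a vowel (*sirvowo*, *kulu*).
The final sound of *ro* is /o/, which is a vowel, so the suffix is -e, giving *roe*.
The final sound of *sadzopnet* is /t/, which is a voiceless consonant, so the suffix is -suv, giving *sadzopnetsuv*.
Since the final sound of *dipdig* is /g/ (a voiced consonant), it takes -lug, giving *dipdiglug*.

roe, sadzopnetsuv, dipdiglug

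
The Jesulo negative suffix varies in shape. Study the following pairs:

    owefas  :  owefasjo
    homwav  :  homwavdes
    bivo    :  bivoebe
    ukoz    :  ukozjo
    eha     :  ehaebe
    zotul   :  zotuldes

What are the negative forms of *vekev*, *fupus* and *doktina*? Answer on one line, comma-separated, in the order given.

The pattern is sibilance of the final sound: -jo when the stem ends in a sibilant (*owefas*, *ukoz*); -des when the stem ends in a non-sibilant consonant (*homwav*, *zotul*); -ebe when the stem ends in a vowel (*bivo*, *eha*).
*vekev* — final sound /v/ (a non-sibilant consonant) → -des → *vekevdes*.
*fupus*: final sound = /s/, a sibilant → -jo → *fupusjo*.
The final sound of *doktina* is /a/, which is a vowel, so the suffix is -ebe, giving *doktinaebe*.

vekevdes, fupusjo, doktinaebe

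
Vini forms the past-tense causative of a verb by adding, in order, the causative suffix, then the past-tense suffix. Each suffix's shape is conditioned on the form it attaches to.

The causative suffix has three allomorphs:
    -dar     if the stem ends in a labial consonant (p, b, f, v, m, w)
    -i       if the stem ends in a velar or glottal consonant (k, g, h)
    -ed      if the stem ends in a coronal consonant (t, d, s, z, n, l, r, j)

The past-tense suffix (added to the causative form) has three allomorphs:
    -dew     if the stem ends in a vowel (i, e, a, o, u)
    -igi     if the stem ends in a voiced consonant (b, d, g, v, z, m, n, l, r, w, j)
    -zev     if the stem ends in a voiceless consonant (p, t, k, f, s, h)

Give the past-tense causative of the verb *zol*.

zoledigi

*zol*: final consonant = /l/, coronal → -ed → *zoled*.
Since the final sound of the causative form *zoled* is /d/ (a voiced consonant), it takes -igi, giving *zoledigi*.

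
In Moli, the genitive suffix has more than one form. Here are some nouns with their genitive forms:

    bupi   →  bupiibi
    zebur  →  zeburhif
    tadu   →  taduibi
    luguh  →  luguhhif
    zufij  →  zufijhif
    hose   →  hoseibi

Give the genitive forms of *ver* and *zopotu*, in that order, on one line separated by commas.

The alternation tracks the final sound of the stem — -hif when the stem ends in a consonant (*zebur*, *luguh*, *zufij*); -ibi when the stem ends in a vowel (*bupi*, *tadu*, *hose*).
The final sound of *ver* is /r/, which is a consonant, so the suffix is -hif, giving *verhif*.
Since the final sound of *zopotu* is /u/ (a vowel), it takes -ibi, giving *zopotuibi*.

verhif, zopotuibi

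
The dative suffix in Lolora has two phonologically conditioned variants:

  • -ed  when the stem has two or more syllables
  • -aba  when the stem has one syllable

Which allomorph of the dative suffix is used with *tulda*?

-ed

*tulda* (2 syllables) → -ed.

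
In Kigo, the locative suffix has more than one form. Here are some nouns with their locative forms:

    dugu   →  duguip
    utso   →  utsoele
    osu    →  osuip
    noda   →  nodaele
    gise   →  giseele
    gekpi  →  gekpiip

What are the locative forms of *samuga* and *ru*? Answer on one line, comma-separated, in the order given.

Looking at the last vowel of each stem: -ip when the last vowel of the stem is a high vowel (*dugu*, *osu*, *gekpi*); -ele when the last vowel of the stem is a non-high vowel (*utso*, *noda*, *gise*).
Since the last vowel of *samuga* is /a/ (a non-high vowel), it takes -ele, giving *samugaele*.
*ru* — last vowel /u/ (a high vowel) → -ip → *ruip*.

samugaele, ruip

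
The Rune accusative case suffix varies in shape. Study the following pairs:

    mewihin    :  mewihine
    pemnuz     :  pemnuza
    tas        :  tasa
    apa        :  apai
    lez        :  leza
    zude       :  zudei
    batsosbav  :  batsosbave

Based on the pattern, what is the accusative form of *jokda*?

The alternation tracks the final sound of the stem — -a when the stem ends in a sibilant (*pemnuz*, *tas*, *lez*); -e when the stem ends in a non-sibilant consonant (*mewihin*, *batsosbav*); -i when the stem ends in a vowel (*apa*, *zude*).
The final sound of *jokda* is /a/, which is a vowel, so the suffix is -i, giving *jokdai*.

jokdai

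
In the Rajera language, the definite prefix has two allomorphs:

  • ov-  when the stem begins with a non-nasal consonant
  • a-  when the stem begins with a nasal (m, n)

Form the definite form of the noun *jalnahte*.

ovjalnahte

Since the first consonant of *jalnahte* is /j/ (non-nasal), it takes ov-, giving *ovjalnahte*.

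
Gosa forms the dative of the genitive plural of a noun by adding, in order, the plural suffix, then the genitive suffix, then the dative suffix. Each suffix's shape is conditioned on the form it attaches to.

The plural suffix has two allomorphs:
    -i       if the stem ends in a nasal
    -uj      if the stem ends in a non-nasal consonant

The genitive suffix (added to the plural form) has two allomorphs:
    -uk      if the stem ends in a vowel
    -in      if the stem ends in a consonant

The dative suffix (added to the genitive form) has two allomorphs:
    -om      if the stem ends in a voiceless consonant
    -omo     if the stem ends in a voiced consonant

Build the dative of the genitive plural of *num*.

*num* — final consonant /m/ (a nasal) → -i → *numi*.
The final sound of the plural form *numi* is /i/, which is a vowel, so the genitive suffix is -uk, giving *numiuk*.
The genitive form *numiuk*: final consonant = /k/, voiceless → -om → *numiukom*.

numiukom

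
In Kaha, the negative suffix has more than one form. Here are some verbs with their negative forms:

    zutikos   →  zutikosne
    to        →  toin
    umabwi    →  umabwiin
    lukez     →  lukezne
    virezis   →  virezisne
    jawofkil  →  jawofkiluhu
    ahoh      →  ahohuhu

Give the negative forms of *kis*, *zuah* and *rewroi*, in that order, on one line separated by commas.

The alternation tracks the final sound of the stem — -ne when the stem ends in a sibilant (*zutikos*, *lukez*, *virezis*); -uhu when the stem ends in a non-sibilant consonant (*jawofkil*, *ahoh*); -in when the stem ends in a vowel (*to*, *umabwi*).
*kis*: final sound = /s/, a sibilant → -ne → *kisne*.
The final sound of *zuah* is /h/, which is a non-sibilant consonant, so the suffix is -uhu, giving *zuahuhu*.
*rewroi*: final sound = /i/, a vowel → -in → *rewroiin*.

kisne, zuahuhu, rewroiin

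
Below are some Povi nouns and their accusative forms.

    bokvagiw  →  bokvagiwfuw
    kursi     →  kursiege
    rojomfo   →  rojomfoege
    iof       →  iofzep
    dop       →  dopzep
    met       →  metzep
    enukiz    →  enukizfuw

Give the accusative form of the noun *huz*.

The alternation tracks the final sound of the stem — -zep when the stem ends in a voiceless consonant (*iof*, *dop*, *met*); -fuw when the stem ends in a voiced consonant (*bokvagiw*, *enukiz*); -ege when the stem ends in a vowel (*kursi*, *rojomfo*).
The final sound of *huz* is /z/, which is a voiced consonant, so the suffix is -fuw, giving *huzfuw*.

huzfuw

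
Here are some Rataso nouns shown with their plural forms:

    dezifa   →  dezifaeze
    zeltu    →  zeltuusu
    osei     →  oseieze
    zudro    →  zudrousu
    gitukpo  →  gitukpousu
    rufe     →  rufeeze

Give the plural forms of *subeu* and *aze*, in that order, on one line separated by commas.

subeuusu, azeeze

The alternation tracks the last vowel of the stem — -usu when the last vowel of the stem is a rounded vowel (*zeltu*, *zudro*, *gitukpo*); -eze when the last vowel of the stem is an unrounded vowel (*dezifa*, *osei*, *rufe*).
*subeu*: last vowel = /u/, a rounded vowel → -usu → *subeuusu*.
The last vowel of *aze* is /e/, which is an unrounded vowel, so the suffix is -eze, giving *azeeze*.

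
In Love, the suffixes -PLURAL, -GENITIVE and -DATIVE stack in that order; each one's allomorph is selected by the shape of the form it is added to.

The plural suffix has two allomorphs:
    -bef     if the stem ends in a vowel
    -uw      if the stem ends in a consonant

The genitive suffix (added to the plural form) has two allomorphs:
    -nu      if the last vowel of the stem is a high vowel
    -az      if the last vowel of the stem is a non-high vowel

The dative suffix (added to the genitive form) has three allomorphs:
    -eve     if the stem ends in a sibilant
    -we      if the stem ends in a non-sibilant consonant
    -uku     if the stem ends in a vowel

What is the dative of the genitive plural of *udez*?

*udez*: final sound = /z/, a consonant → -uw → *udezuw*.
Since the last vowel of the plural form *udezuw* is /u/ (a high vowel), it takes -nu, giving *udezuwnu*.
Since the final sound of the genitive form *udezuwnu* is /u/ (a vowel), it takes -uku, giving *udezuwnuuku*.

udezuwnuuku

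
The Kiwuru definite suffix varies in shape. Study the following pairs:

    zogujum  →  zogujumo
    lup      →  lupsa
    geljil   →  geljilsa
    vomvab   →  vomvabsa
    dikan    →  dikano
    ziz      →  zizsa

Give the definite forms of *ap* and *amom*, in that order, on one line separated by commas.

Looking at the final consonant of each stem: -o when the stem ends in a nasal (*zogujum*, *dikan*); -sa when the stem ends in a non-nasal consonant (*lup*, *geljil*, *vomvab*, *ziz*).
The final consonant of *ap* is /p/, which is non-nasal, so the suffix is -sa, giving *apsa*.
The final consonant of *amom* is /m/, which is a nasal, so the suffix is -o, giving *amomo*.

apsa, amomo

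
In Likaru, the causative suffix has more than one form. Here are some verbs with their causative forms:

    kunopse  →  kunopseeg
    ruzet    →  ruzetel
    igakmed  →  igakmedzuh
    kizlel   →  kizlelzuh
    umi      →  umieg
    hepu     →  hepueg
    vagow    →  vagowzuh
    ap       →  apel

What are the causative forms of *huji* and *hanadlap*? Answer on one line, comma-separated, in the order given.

The alternation tracks the final sound of the stem — -el when the stem ends in a voiceless consonant (*ruzet*, *ap*); -zuh when the stem ends in a voiced consonant (*igakmed*, *kizlel*, *vagow*); -eg when the stem ends in a vowel (*kunopse*, *umi*, *hepu*).
*huji*: final sound = /i/, a vowel → -eg → *hujieg*.
Since the final sound of *hanadlap* is /p/ (a voiceless consonant), it takes -el, giving *hanadlapel*.

hujieg, hanadlapel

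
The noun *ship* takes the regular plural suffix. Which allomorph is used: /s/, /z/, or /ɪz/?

/s/

The stem *ship* ends in a voiceless non-sibilant consonant.
The plural suffix surfaces as /ɪz/ after sibilants, /s/ after other voiceless consonants, and /z/ after other voiced sounds.
So the plural -s on *ship* is pronounced /s/.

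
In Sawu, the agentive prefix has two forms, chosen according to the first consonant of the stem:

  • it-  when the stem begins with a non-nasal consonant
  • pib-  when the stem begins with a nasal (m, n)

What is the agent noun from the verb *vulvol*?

itvulvol

*vulvol*: first consonant = /v/, non-nasal → it- → *itvulvol*.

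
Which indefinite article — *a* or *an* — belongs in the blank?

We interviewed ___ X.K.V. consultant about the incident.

an

The indefinite article is chosen by the initial *sound* of the following word, not its spelling.
The initialism *X.K.V.* is read letter by letter; the first letter, X, is pronounced /ɛks/, which begins with a vowel sound.
So the article is *an*: We interviewed an X.K.V. consultant about the incident.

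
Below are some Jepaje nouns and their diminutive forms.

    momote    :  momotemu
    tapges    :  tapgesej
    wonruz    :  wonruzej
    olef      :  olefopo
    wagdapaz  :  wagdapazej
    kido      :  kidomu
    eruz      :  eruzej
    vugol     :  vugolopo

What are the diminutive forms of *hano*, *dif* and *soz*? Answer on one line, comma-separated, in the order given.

The suffix is conditioned by the final sound: -ej when the stem ends in a sibilant (*tapges*, *wonruz*, *wagdapaz*, *eruz*); -opo when the stem ends in a non-sibilant consonant (*olef*, *vugol*); -mu when the stem ends in a vowel (*momote*, *kido*).
*hano*: final sound = /o/, a vowel → -mu → *hanomu*.
*dif* — final sound /f/ (a non-sibilant consonant) → -opo → *difopo*.
The final sound of *soz* is /z/, which is a sibilant, so the suffix is -ej, giving *sozej*.

hanomu, difopo, sozej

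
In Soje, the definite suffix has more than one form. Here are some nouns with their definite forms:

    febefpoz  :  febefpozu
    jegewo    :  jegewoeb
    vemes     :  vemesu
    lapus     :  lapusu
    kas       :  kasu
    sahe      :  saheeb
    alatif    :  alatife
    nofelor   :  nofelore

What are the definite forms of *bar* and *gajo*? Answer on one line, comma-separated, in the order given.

Looking at the final sound of each stem: -u when the stem ends in a sibilant (*febefpoz*, *vemes*, *lapus*, *kas*); -e when the stem ends in a non-sibilant consonant (*alatif*, *nofelor*); -eb when the stem ends in a vowel (*jegewo*, *sahe*).
*bar* — final sound /r/ (a non-sibilant consonant) → -e → *bare*.
Since the final sound of *gajo* is /o/ (a vowel), it takes -eb, giving *gajoeb*.

bare, gajoeb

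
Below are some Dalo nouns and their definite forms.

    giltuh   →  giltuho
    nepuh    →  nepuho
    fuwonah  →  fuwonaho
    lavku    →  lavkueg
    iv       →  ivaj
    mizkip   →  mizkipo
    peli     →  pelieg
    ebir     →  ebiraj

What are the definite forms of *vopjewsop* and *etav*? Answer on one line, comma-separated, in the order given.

The suffix is conditioned by the final sound: -o when the stem ends in a voiceless consonant (*giltuh*, *nepuh*, *fuwonah*, *mizkip*); -aj when the stem ends in a voiced consonant (*iv*, *ebir*); -eg when the stem ends in a vowel (*lavku*, *peli*).
The final sound of *vopjewsop* is /p/, which is a voiceless consonant, so the suffix is -o, giving *vopjewsopo*.
*etav*: final sound = /v/, a voiced consonant → -aj → *etavaj*.

vopjewsopo, etavaj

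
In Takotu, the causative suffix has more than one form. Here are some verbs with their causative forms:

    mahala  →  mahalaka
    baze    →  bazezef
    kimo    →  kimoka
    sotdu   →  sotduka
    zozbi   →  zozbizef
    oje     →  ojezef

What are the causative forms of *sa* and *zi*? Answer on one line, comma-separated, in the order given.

saka, zizef

Looking at the last vowel of each stem: -zef when the last vowel of the stem is a front vowel (*baze*, *zozbi*, *oje*); -ka when the last vowel of the stem is a back vowel (*mahala*, *kimo*, *sotdu*).
The last vowel of *sa* is /a/, which is a back vowel, so the suffix is -ka, giving *saka*.
Since the last vowel of *zi* is /i/ (a front vowel), it takes -zef, giving *zizef*.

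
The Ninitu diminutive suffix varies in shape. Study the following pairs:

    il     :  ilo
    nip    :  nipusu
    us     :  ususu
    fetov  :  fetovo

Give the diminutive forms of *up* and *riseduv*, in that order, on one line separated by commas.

upusu, riseduvo

The alternation tracks the final consonant of the stem — -usu when the stem ends in a voiceless consonant (*nip*, *us*); -o when the stem ends in a voiced consonant (*il*, *fetov*).
*up* — final consonant /p/ (voiceless) → -usu → *upusu*.
Since the final consonant of *riseduv* is /v/ (voiced), it takes -o, giving *riseduvo*.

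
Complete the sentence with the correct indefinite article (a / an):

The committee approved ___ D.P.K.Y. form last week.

a

The indefinite article is chosen by the initial *sound* of the following word, not its spelling.
The initialism *D.P.K.Y.* is read letter by letter; the first letter, D, is pronounced /diː/, which begins with a consonant sound.
So the article is *a*: The committee approved a D.P.K.Y. form last week.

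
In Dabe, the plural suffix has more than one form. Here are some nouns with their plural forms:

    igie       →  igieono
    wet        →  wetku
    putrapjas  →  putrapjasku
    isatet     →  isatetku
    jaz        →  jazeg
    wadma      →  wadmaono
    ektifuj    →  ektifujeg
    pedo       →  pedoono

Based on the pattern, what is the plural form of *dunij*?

dunijeg

The suffix is conditioned by the final sound: -ku when the stem ends in a voiceless consonant (*wet*, *putrapjas*, *isatet*); -eg when the stem ends in a voiced consonant (*jaz*, *ektifuj*); -ono when the stem ends in a vowel (*igie*, *wadma*, *pedo*).
*dunij* — final sound /j/ (a voiced consonant) → -eg → *dunijeg*.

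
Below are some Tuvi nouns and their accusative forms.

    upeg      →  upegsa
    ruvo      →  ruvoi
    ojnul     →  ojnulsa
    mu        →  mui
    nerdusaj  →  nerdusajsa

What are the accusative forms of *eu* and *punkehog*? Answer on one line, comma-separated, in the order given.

eui, punkehogsa

The alternation tracks the final sound of the stem — -sa when the stem ends in a consonant (*upeg*, *ojnul*, *nerdusaj*); -i when the stem ends in a vowel (*ruvo*, *mu*).
*eu* — final sound /u/ (a vowel) → -i → *eui*.
*punkehog*: final sound = /g/, a consonant → -sa → *punkehogsa*.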